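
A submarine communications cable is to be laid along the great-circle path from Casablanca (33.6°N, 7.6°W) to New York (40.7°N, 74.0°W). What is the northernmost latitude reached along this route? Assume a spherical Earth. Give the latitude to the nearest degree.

≈ 43°N

The great circle lies in the plane with unit normal n̂ = (p₁ × p₂)/|p₁ × p₂|.
Here n̂_z ≈ -0.733; the vertex latitude is φ_max = arccos|n̂_z| ≈ 42.9°.
Check via Clairaut: cos φ_max = |cos φ₁| · sin C = cos(33.6°)·sin(61.6°) ≈ 0.733, again giving ≈ 42.9°.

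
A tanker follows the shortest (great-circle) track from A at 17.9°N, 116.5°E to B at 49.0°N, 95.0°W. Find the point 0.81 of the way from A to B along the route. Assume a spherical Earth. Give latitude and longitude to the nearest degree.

Convert each endpoint to a unit vector on the sphere (x = cos φ cos λ, y = cos φ sin λ, z = sin φ).
The central angle between the endpoints is δ = arccos(p₁·p₂) ≈ 1.876 rad (107.5°).
Interpolate at f = 0.81 with slerp weights a = sin((1−f)δ)/sin δ ≈ 0.366, b = sin(fδ)/sin δ ≈ 1.047.
p = a·p₁ + b·p₂ ≈ (-0.215, -0.373, 0.903); φ = arcsin(p_z) ≈ 64.51°, λ = atan2(p_y, p_x) ≈ -120.00°.

≈ 65°N, 120°W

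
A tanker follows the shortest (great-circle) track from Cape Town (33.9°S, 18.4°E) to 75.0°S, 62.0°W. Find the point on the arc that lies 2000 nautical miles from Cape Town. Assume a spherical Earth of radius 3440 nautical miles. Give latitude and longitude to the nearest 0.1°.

The haversine formula gives a central angle δ ≈ 0.959 rad (54.9°) between the endpoints. The total great-circle distance is δ·R ≈ 0.959 × 3440 ≈ 3298 nmi, so the target fraction is f = 2000/3298 ≈ 0.606.
Interpolate at f ≈ 0.606 with slerp weights a = sin((1−f)δ)/sin δ ≈ 0.450, b = sin(fδ)/sin δ ≈ 0.671.
p = a·p₁ + b·p₂ ≈ (0.436, -0.035, -0.899); φ = arcsin(p_z) ≈ -64.06°, λ = atan2(p_y, p_x) ≈ -4.64°.

≈ 64.1°S, 4.6°W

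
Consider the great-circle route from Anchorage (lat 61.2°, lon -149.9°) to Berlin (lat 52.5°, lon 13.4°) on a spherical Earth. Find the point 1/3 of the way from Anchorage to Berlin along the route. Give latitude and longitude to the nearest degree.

Write both endpoints as unit vectors p₁, p₂ with components (cos φ cos λ, cos φ sin λ, sin φ).
The central angle between the endpoints is δ = arccos(p₁·p₂) ≈ 1.144 rad (65.5°).
Interpolate at f = 1/3 with slerp weights a = sin((1−f)δ)/sin δ ≈ 0.759, b = sin(fδ)/sin δ ≈ 0.409.
p = a·p₁ + b·p₂ ≈ (-0.074, -0.126, 0.989); φ = arcsin(p_z) ≈ 81.61°, λ = atan2(p_y, p_x) ≈ -120.56°.

≈ lat 82°, lon -121°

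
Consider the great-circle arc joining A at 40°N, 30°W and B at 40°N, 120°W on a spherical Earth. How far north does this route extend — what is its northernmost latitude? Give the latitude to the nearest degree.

≈ 50°N

The great circle lies in the plane with unit normal n̂ = (p₁ × p₂)/|p₁ × p₂|.
Here n̂_z ≈ -0.644; the vertex latitude is φ_max = arccos|n̂_z| ≈ 49.9°.
Check via Clairaut: cos φ_max = |cos φ₁| · sin C = cos(40.0°)·sin(57.3°) ≈ 0.644, again giving ≈ 49.9°.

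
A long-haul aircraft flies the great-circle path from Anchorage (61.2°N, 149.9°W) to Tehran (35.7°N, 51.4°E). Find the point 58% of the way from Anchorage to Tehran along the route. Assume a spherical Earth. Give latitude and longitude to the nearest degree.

Convert each endpoint to a unit vector on the sphere (x = cos φ cos λ, y = cos φ sin λ, z = sin φ).
The central angle between the endpoints is δ = arccos(p₁·p₂) ≈ 1.423 rad (81.6°).
Interpolate at f = 0.58 with slerp weights a = sin((1−f)δ)/sin δ ≈ 0.569, b = sin(fδ)/sin δ ≈ 0.743.
p = a·p₁ + b·p₂ ≈ (0.139, 0.334, 0.932); φ = arcsin(p_z) ≈ 68.78°, λ = atan2(p_y, p_x) ≈ 67.37°.

≈ 69°N, 67°E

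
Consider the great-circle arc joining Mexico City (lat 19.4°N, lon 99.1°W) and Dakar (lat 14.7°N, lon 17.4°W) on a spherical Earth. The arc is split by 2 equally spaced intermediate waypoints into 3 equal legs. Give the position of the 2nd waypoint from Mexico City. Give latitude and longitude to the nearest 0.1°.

Convert each endpoint to a unit vector on the sphere (x = cos φ cos λ, y = cos φ sin λ, z = sin φ).
The central angle between the endpoints is δ = arccos(p₁·p₂) ≈ 1.353 rad (77.5°).
Interpolate at f = 2/3 with slerp weights a = sin((1−f)δ)/sin δ ≈ 0.446, b = sin(fδ)/sin δ ≈ 0.804.
p = a·p₁ + b·p₂ ≈ (0.675, -0.648, 0.352); φ = arcsin(p_z) ≈ 20.62°, λ = atan2(p_y, p_x) ≈ -43.84°.

≈ lat 20.6°N, lon 43.8°W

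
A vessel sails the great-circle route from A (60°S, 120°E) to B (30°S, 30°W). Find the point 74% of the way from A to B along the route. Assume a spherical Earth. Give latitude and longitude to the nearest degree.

≈ (52°S, 21°W)

Convert each endpoint to a unit vector on the sphere (x = cos φ cos λ, y = cos φ sin λ, z = sin φ).
The central angle between the endpoints is δ = arccos(p₁·p₂) ≈ 1.513 rad (86.7°).
Interpolate at f = 0.74 with slerp weights a = sin((1−f)δ)/sin δ ≈ 0.384, b = sin(fδ)/sin δ ≈ 0.901.
p = a·p₁ + b·p₂ ≈ (0.580, -0.224, -0.783); φ = arcsin(p_z) ≈ -51.55°, λ = atan2(p_y, p_x) ≈ -21.12°.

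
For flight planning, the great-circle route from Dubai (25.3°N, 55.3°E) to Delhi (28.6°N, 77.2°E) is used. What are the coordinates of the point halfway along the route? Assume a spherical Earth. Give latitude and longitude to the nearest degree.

The haversine formula gives a central angle δ ≈ 0.345 rad (19.8°) between the endpoints.
Interpolate at f = 1/2 with slerp weights a = sin((1−f)δ)/sin δ ≈ 0.508, b = sin(fδ)/sin δ ≈ 0.508.
p = a·p₁ + b·p₂ ≈ (0.360, 0.812, 0.460); φ = arcsin(p_z) ≈ 27.38°, λ = atan2(p_y, p_x) ≈ 66.09°.

≈ 27°N, 66°E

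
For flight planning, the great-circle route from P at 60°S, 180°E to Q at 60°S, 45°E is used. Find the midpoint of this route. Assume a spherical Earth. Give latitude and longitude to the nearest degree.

≈ 78°S, 112°E

Write both endpoints as unit vectors p₁, p₂ with components (cos φ cos λ, cos φ sin λ, sin φ).
The central angle between the endpoints is δ = arccos(p₁·p₂) ≈ 0.960 rad (55.0°).
Interpolate at f = 1/2 with slerp weights a = sin((1−f)δ)/sin δ ≈ 0.564, b = sin(fδ)/sin δ ≈ 0.564.
p = a·p₁ + b·p₂ ≈ (-0.083, 0.199, -0.976); φ = arcsin(p_z) ≈ -77.54°, λ = atan2(p_y, p_x) ≈ 112.50°.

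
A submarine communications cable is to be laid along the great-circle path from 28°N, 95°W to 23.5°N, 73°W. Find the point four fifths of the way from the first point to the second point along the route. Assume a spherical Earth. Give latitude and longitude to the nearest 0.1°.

≈ 24.7°N, 77.3°W

Write both endpoints as unit vectors p₁, p₂ with components (cos φ cos λ, cos φ sin λ, sin φ).
The central angle between the endpoints is δ = arccos(p₁·p₂) ≈ 0.354 rad (20.3°).
Interpolate at f = 4/5 with slerp weights a = sin((1−f)δ)/sin δ ≈ 0.204, b = sin(fδ)/sin δ ≈ 0.806.
p = a·p₁ + b·p₂ ≈ (0.200, -0.886, 0.417); φ = arcsin(p_z) ≈ 24.66°, λ = atan2(p_y, p_x) ≈ -77.26°.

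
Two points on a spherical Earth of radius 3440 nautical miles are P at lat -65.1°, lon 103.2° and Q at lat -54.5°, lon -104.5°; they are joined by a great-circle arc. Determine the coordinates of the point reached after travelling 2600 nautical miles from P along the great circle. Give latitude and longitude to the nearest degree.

≈ lat -69°, lon -114°

Convert each endpoint to a unit vector on the sphere (x = cos φ cos λ, y = cos φ sin λ, z = sin φ).
The central angle between the endpoints is δ = arccos(p₁·p₂) ≈ 1.022 rad (58.5°). The total great-circle distance is δ·R ≈ 1.022 × 3440 ≈ 3514 nmi, so the target fraction is f = 2600/3514 ≈ 0.740.
Interpolate at f ≈ 0.740 with slerp weights a = sin((1−f)δ)/sin δ ≈ 0.308, b = sin(fδ)/sin δ ≈ 0.804.
p = a·p₁ + b·p₂ ≈ (-0.147, -0.326, -0.934); φ = arcsin(p_z) ≈ -69.07°, λ = atan2(p_y, p_x) ≈ -114.21°.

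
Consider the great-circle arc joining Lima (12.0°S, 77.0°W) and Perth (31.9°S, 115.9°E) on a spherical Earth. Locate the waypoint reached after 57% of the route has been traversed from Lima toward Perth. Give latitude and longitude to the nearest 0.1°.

≈ (74.9°S, 160.0°W)

Convert each endpoint to a unit vector on the sphere (x = cos φ cos λ, y = cos φ sin λ, z = sin φ).
The central angle between the endpoints is δ = arccos(p₁·p₂) ≈ 2.346 rad (134.4°).
Interpolate at f = 0.57 with slerp weights a = sin((1−f)δ)/sin δ ≈ 1.184, b = sin(fδ)/sin δ ≈ 1.361.
p = a·p₁ + b·p₂ ≈ (-0.244, -0.089, -0.966); φ = arcsin(p_z) ≈ -74.93°, λ = atan2(p_y, p_x) ≈ -160.02°.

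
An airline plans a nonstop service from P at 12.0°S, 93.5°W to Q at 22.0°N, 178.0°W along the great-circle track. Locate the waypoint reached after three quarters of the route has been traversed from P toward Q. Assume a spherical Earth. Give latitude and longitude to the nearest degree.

≈ 15°N, 155°W

From cos δ = sin φ₁ sin φ₂ + cos φ₁ cos φ₂ cos Δλ, the central angle is δ ≈ 1.562 rad (89.5°).
Interpolate at f = 3/4 with slerp weights a = sin((1−f)δ)/sin δ ≈ 0.381, b = sin(fδ)/sin δ ≈ 0.921.
p = a·p₁ + b·p₂ ≈ (-0.876, -0.401, 0.266); φ = arcsin(p_z) ≈ 15.43°, λ = atan2(p_y, p_x) ≈ -155.39°.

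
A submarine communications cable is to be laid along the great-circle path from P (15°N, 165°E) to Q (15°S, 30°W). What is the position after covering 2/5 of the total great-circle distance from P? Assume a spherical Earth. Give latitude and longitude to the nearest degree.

≈ (4°N, 129°W)

From cos δ = sin φ₁ sin φ₂ + cos φ₁ cos φ₂ cos Δλ, the central angle is δ ≈ 2.889 rad (165.5°).
Interpolate at f = 2/5 with slerp weights a = sin((1−f)δ)/sin δ ≈ 3.945, b = sin(fδ)/sin δ ≈ 3.658.
p = a·p₁ + b·p₂ ≈ (-0.621, -0.780, 0.074); φ = arcsin(p_z) ≈ 4.26°, λ = atan2(p_y, p_x) ≈ -128.51°.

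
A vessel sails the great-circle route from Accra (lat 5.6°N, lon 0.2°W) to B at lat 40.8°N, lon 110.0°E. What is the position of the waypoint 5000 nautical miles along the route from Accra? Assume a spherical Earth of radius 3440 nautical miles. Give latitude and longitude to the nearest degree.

Write both endpoints as unit vectors p₁, p₂ with components (cos φ cos λ, cos φ sin λ, sin φ).
The central angle between the endpoints is δ = arccos(p₁·p₂) ≈ 1.768 rad (101.3°). The total great-circle distance is δ·R ≈ 1.768 × 3440 ≈ 6084 nmi, so the target fraction is f = 5000/6084 ≈ 0.822.
Interpolate at f ≈ 0.822 with slerp weights a = sin((1−f)δ)/sin δ ≈ 0.316, b = sin(fδ)/sin δ ≈ 1.013.
p = a·p₁ + b·p₂ ≈ (0.052, 0.719, 0.693); φ = arcsin(p_z) ≈ 43.84°, λ = atan2(p_y, p_x) ≈ 85.85°.

≈ lat 44°N, lon 86°E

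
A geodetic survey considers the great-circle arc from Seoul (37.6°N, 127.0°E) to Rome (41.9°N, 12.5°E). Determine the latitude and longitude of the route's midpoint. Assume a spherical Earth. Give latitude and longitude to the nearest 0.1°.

≈ (56.9°N, 72.5°E)

Write both endpoints as unit vectors p₁, p₂ with components (cos φ cos λ, cos φ sin λ, sin φ).
The central angle between the endpoints is δ = arccos(p₁·p₂) ≈ 1.407 rad (80.6°).
Interpolate at f = 1/2 with slerp weights a = sin((1−f)δ)/sin δ ≈ 0.656, b = sin(fδ)/sin δ ≈ 0.656.
p = a·p₁ + b·p₂ ≈ (0.164, 0.521, 0.838); φ = arcsin(p_z) ≈ 56.93°, λ = atan2(p_y, p_x) ≈ 72.53°.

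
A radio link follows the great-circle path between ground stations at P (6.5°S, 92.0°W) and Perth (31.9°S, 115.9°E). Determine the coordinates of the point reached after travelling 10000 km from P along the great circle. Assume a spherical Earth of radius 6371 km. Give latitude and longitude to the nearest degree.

≈ (56°S, 168°E)

From cos δ = sin φ₁ sin φ₂ + cos φ₁ cos φ₂ cos Δλ, the central angle is δ ≈ 2.326 rad (133.3°). The total great-circle distance is δ·R ≈ 2.326 × 6371 ≈ 14821 km, so the target fraction is f = 10000/14821 ≈ 0.675.
Interpolate at f ≈ 0.675 with slerp weights a = sin((1−f)δ)/sin δ ≈ 0.943, b = sin(fδ)/sin δ ≈ 1.374.
p = a·p₁ + b·p₂ ≈ (-0.542, 0.113, -0.833); φ = arcsin(p_z) ≈ -56.38°, λ = atan2(p_y, p_x) ≈ 168.26°.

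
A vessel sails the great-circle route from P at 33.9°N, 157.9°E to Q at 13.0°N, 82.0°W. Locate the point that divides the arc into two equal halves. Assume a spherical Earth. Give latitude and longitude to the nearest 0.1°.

The haversine formula gives a central angle δ ≈ 1.855 rad (106.3°) between the endpoints.
Interpolate at f = 1/2 with slerp weights a = sin((1−f)δ)/sin δ ≈ 0.833, b = sin(fδ)/sin δ ≈ 0.833.
p = a·p₁ + b·p₂ ≈ (-0.528, -0.544, 0.652); φ = arcsin(p_z) ≈ 40.72°, λ = atan2(p_y, p_x) ≈ -134.14°.

≈ 40.7°N, 134.1°W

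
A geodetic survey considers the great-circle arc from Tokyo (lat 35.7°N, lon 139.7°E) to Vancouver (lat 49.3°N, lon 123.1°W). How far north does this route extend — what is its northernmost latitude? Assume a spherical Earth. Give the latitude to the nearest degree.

≈ 55°N

The great circle lies in the plane with unit normal n̂ = (p₁ × p₂)/|p₁ × p₂|.
Here n̂_z ≈ +0.567; the vertex latitude is φ_max = arccos|n̂_z| ≈ 55.5°.
Check via Clairaut: cos φ_max = |cos φ₁| · sin C = cos(35.7°)·sin(44.3°) ≈ 0.567, again giving ≈ 55.5°.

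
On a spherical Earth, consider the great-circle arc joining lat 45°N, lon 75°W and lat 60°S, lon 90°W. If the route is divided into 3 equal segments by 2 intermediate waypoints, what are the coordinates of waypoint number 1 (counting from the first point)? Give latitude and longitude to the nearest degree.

≈ lat 10°N, lon 80°W

From cos δ = sin φ₁ sin φ₂ + cos φ₁ cos φ₂ cos Δλ, the central angle is δ ≈ 1.845 rad (105.7°).
Interpolate at f = 1/3 with slerp weights a = sin((1−f)δ)/sin δ ≈ 0.979, b = sin(fδ)/sin δ ≈ 0.599.
p = a·p₁ + b·p₂ ≈ (0.179, -0.968, 0.173); φ = arcsin(p_z) ≈ 9.98°, λ = atan2(p_y, p_x) ≈ -79.52°.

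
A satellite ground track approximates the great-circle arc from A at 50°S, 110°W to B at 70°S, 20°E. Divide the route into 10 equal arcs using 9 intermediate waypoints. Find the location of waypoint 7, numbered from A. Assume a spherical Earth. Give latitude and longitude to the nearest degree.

Convert each endpoint to a unit vector on the sphere (x = cos φ cos λ, y = cos φ sin λ, z = sin φ).
The central angle between the endpoints is δ = arccos(p₁·p₂) ≈ 0.954 rad (54.7°).
Interpolate at f = 7/10 with slerp weights a = sin((1−f)δ)/sin δ ≈ 0.346, b = sin(fδ)/sin δ ≈ 0.759.
p = a·p₁ + b·p₂ ≈ (0.168, -0.120, -0.978); φ = arcsin(p_z) ≈ -78.08°, λ = atan2(p_y, p_x) ≈ -35.61°.

≈ 78°S, 36°W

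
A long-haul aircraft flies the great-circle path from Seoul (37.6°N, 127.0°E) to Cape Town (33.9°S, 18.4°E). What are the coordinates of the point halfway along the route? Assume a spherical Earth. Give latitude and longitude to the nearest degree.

From cos δ = sin φ₁ sin φ₂ + cos φ₁ cos φ₂ cos Δλ, the central angle is δ ≈ 2.153 rad (123.4°).
Interpolate at f = 1/2 with slerp weights a = sin((1−f)δ)/sin δ ≈ 1.054, b = sin(fδ)/sin δ ≈ 1.054.
p = a·p₁ + b·p₂ ≈ (0.328, 0.943, 0.055); φ = arcsin(p_z) ≈ 3.17°, λ = atan2(p_y, p_x) ≈ 70.85°.

≈ (3°N, 71°E)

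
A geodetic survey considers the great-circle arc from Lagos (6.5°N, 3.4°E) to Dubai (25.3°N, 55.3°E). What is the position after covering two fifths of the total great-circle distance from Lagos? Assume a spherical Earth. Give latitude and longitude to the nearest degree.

Write both endpoints as unit vectors p₁, p₂ with components (cos φ cos λ, cos φ sin λ, sin φ).
The central angle between the endpoints is δ = arccos(p₁·p₂) ≈ 0.924 rad (52.9°).
Interpolate at f = 2/5 with slerp weights a = sin((1−f)δ)/sin δ ≈ 0.660, b = sin(fδ)/sin δ ≈ 0.453.
p = a·p₁ + b·p₂ ≈ (0.887, 0.375, 0.268); φ = arcsin(p_z) ≈ 15.55°, λ = atan2(p_y, p_x) ≈ 22.93°.

≈ 16°N, 23°E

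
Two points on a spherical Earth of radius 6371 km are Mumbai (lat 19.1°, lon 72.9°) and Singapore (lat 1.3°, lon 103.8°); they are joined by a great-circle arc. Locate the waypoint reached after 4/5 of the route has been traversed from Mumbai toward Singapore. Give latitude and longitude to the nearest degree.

Write both endpoints as unit vectors p₁, p₂ with components (cos φ cos λ, cos φ sin λ, sin φ).
The central angle between the endpoints is δ = arccos(p₁·p₂) ≈ 0.613 rad (35.1°).
Interpolate at f = 4/5 with slerp weights a = sin((1−f)δ)/sin δ ≈ 0.213, b = sin(fδ)/sin δ ≈ 0.819.
p = a·p₁ + b·p₂ ≈ (-0.136, 0.987, 0.088); φ = arcsin(p_z) ≈ 5.06°, λ = atan2(p_y, p_x) ≈ 97.86°.

≈ lat 5°, lon 98°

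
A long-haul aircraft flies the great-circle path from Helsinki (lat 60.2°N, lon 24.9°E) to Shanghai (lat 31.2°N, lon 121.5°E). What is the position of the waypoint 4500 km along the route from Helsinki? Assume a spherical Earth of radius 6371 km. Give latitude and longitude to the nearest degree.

≈ lat 51°N, lon 99°E

The haversine formula gives a central angle δ ≈ 1.159 rad (66.4°) between the endpoints. The total great-circle distance is δ·R ≈ 1.159 × 6371 ≈ 7381 km, so the target fraction is f = 4500/7381 ≈ 0.610.
Interpolate at f ≈ 0.610 with slerp weights a = sin((1−f)δ)/sin δ ≈ 0.477, b = sin(fδ)/sin δ ≈ 0.708.
p = a·p₁ + b·p₂ ≈ (-0.102, 0.616, 0.781); φ = arcsin(p_z) ≈ 51.34°, λ = atan2(p_y, p_x) ≈ 99.36°.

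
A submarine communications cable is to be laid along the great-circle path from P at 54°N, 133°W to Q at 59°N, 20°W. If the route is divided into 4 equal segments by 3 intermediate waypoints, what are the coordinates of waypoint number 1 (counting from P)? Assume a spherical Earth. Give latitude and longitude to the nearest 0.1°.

Write both endpoints as unit vectors p₁, p₂ with components (cos φ cos λ, cos φ sin λ, sin φ).
The central angle between the endpoints is δ = arccos(p₁·p₂) ≈ 0.958 rad (54.9°).
Interpolate at f = 1/4 with slerp weights a = sin((1−f)δ)/sin δ ≈ 0.805, b = sin(fδ)/sin δ ≈ 0.290.
p = a·p₁ + b·p₂ ≈ (-0.182, -0.397, 0.900); φ = arcsin(p_z) ≈ 64.10°, λ = atan2(p_y, p_x) ≈ -114.66°.

≈ 64.1°N, 114.7°W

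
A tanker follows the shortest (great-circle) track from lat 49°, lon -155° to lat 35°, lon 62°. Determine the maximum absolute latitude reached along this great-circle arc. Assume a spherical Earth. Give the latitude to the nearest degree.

The great circle lies in the plane with unit normal n̂ = (p₁ × p₂)/|p₁ × p₂|.
Here n̂_z ≈ -0.323; the vertex latitude is φ_max = arccos|n̂_z| ≈ 71.1°.
Check via Clairaut: cos φ_max = |cos φ₁| · sin C = cos(49.0°)·sin(29.5°) ≈ 0.323, again giving ≈ 71.1°.

≈ 71°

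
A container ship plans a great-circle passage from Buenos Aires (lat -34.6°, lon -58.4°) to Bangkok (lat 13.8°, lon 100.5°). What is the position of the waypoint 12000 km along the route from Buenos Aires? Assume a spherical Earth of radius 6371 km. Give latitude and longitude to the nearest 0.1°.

Convert each endpoint to a unit vector on the sphere (x = cos φ cos λ, y = cos φ sin λ, z = sin φ).
The central angle between the endpoints is δ = arccos(p₁·p₂) ≈ 2.649 rad (151.8°). The total great-circle distance is δ·R ≈ 2.649 × 6371 ≈ 16878 km, so the target fraction is f = 12000/16878 ≈ 0.711.
Interpolate at f ≈ 0.711 with slerp weights a = sin((1−f)δ)/sin δ ≈ 1.466, b = sin(fδ)/sin δ ≈ 2.013.
p = a·p₁ + b·p₂ ≈ (0.276, 0.894, -0.352); φ = arcsin(p_z) ≈ -20.64°, λ = atan2(p_y, p_x) ≈ 72.84°.

≈ lat -20.6°, lon 72.8°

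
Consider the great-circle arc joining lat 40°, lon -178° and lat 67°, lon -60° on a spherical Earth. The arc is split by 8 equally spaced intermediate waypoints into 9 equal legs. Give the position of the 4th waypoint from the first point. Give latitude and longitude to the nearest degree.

Write both endpoints as unit vectors p₁, p₂ with components (cos φ cos λ, cos φ sin λ, sin φ).
The central angle between the endpoints is δ = arccos(p₁·p₂) ≈ 1.103 rad (63.2°).
Interpolate at f = 4/9 with slerp weights a = sin((1−f)δ)/sin δ ≈ 0.644, b = sin(fδ)/sin δ ≈ 0.527.
p = a·p₁ + b·p₂ ≈ (-0.390, -0.196, 0.900); φ = arcsin(p_z) ≈ 64.12°, λ = atan2(p_y, p_x) ≈ -153.37°.

≈ lat 64°, lon -153°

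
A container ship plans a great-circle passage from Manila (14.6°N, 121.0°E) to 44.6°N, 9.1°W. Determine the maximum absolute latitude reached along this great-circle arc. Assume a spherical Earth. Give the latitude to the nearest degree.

The great circle lies in the plane with unit normal n̂ = (p₁ × p₂)/|p₁ × p₂|.
Here n̂_z ≈ -0.547; the vertex latitude is φ_max = arccos|n̂_z| ≈ 56.8°.

≈ 57°N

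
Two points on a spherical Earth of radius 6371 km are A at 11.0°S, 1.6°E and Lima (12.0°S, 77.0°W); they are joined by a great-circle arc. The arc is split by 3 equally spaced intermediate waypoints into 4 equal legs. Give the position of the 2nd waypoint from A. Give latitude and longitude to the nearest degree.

≈ 15°S, 38°W

Write both endpoints as unit vectors p₁, p₂ with components (cos φ cos λ, cos φ sin λ, sin φ).
The central angle between the endpoints is δ = arccos(p₁·p₂) ≈ 1.339 rad (76.7°).
Interpolate at f = 2/4 with slerp weights a = sin((1−f)δ)/sin δ ≈ 0.638, b = sin(fδ)/sin δ ≈ 0.638.
p = a·p₁ + b·p₂ ≈ (0.766, -0.590, -0.254); φ = arcsin(p_z) ≈ -14.73°, λ = atan2(p_y, p_x) ≈ -37.62°.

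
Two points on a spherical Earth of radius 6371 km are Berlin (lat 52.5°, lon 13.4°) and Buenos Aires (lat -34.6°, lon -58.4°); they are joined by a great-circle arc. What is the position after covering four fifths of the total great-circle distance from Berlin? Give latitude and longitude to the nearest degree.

Convert each endpoint to a unit vector on the sphere (x = cos φ cos λ, y = cos φ sin λ, z = sin φ).
The central angle between the endpoints is δ = arccos(p₁·p₂) ≈ 1.869 rad (107.1°).
Interpolate at f = 4/5 with slerp weights a = sin((1−f)δ)/sin δ ≈ 0.382, b = sin(fδ)/sin δ ≈ 1.043.
p = a·p₁ + b·p₂ ≈ (0.676, -0.678, -0.289); φ = arcsin(p_z) ≈ -16.82°, λ = atan2(p_y, p_x) ≈ -45.05°.

≈ lat -17°, lon -45°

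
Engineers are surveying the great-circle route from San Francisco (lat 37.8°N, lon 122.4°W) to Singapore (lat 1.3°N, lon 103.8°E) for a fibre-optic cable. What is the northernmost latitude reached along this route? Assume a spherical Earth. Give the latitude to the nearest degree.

≈ 48°N

The great circle lies in the plane with unit normal n̂ = (p₁ × p₂)/|p₁ × p₂|.
Here n̂_z ≈ -0.674; the vertex latitude is φ_max = arccos|n̂_z| ≈ 47.6°.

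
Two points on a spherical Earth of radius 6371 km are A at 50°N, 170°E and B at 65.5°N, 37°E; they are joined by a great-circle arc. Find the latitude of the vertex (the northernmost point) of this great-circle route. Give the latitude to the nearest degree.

≈ 77°N

The great circle lies in the plane with unit normal n̂ = (p₁ × p₂)/|p₁ × p₂|.
Here n̂_z ≈ -0.227; the vertex latitude is φ_max = arccos|n̂_z| ≈ 76.9°.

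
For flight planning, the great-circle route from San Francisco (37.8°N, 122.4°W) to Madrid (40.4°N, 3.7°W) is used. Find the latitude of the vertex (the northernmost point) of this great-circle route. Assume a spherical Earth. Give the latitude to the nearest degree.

≈ 58°N

The great circle lies in the plane with unit normal n̂ = (p₁ × p₂)/|p₁ × p₂|.
Here n̂_z ≈ +0.531; the vertex latitude is φ_max = arccos|n̂_z| ≈ 57.9°.
Check via Clairaut: cos φ_max = |cos φ₁| · sin C = cos(37.8°)·sin(42.2°) ≈ 0.531, again giving ≈ 57.9°.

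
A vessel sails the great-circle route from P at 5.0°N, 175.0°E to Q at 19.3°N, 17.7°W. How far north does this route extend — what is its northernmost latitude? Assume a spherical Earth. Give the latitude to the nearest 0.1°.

≈ 63.2°N

The great circle lies in the plane with unit normal n̂ = (p₁ × p₂)/|p₁ × p₂|.
Here n̂_z ≈ +0.450; the vertex latitude is φ_max = arccos|n̂_z| ≈ 63.2°.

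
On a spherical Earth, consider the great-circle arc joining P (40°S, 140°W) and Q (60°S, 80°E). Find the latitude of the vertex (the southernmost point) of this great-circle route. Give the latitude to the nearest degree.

The great circle lies in the plane with unit normal n̂ = (p₁ × p₂)/|p₁ × p₂|.
Here n̂_z ≈ -0.255; the vertex latitude is φ_max = arccos|n̂_z| ≈ 75.2°.
Check via Clairaut: cos φ_max = |cos φ₁| · sin C = cos(40.0°)·sin(160.5°) ≈ 0.255, again giving ≈ 75.2°.

≈ 75°S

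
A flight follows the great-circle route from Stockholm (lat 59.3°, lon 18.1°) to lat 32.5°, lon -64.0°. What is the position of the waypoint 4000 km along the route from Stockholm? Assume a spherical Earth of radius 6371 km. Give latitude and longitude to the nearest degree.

Convert each endpoint to a unit vector on the sphere (x = cos φ cos λ, y = cos φ sin λ, z = sin φ).
The central angle between the endpoints is δ = arccos(p₁·p₂) ≈ 1.023 rad (58.6°). The total great-circle distance is δ·R ≈ 1.023 × 6371 ≈ 6515 km, so the target fraction is f = 4000/6515 ≈ 0.614.
Interpolate at f ≈ 0.614 with slerp weights a = sin((1−f)δ)/sin δ ≈ 0.451, b = sin(fδ)/sin δ ≈ 0.688.
p = a·p₁ + b·p₂ ≈ (0.473, -0.450, 0.757); φ = arcsin(p_z) ≈ 49.22°, λ = atan2(p_y, p_x) ≈ -43.58°.

≈ lat 49°, lon -44°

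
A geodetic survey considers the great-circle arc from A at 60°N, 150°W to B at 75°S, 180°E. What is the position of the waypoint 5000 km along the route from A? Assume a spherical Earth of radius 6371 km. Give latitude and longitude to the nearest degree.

≈ 15°N, 158°W

The haversine formula gives a central angle δ ≈ 2.381 rad (136.4°) between the endpoints. The total great-circle distance is δ·R ≈ 2.381 × 6371 ≈ 15170 km, so the target fraction is f = 5000/15170 ≈ 0.330.
Interpolate at f ≈ 0.330 with slerp weights a = sin((1−f)δ)/sin δ ≈ 1.450, b = sin(fδ)/sin δ ≈ 1.025.
p = a·p₁ + b·p₂ ≈ (-0.893, -0.363, 0.266); φ = arcsin(p_z) ≈ 15.41°, λ = atan2(p_y, p_x) ≈ -157.91°.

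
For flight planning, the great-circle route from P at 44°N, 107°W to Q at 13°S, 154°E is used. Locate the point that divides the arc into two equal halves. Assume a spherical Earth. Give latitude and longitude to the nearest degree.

≈ 23°N, 166°W

Convert each endpoint to a unit vector on the sphere (x = cos φ cos λ, y = cos φ sin λ, z = sin φ).
The central angle between the endpoints is δ = arccos(p₁·p₂) ≈ 1.840 rad (105.4°).
Interpolate at f = 1/2 with slerp weights a = sin((1−f)δ)/sin δ ≈ 0.825, b = sin(fδ)/sin δ ≈ 0.825.
p = a·p₁ + b·p₂ ≈ (-0.896, -0.215, 0.388); φ = arcsin(p_z) ≈ 22.81°, λ = atan2(p_y, p_x) ≈ -166.50°.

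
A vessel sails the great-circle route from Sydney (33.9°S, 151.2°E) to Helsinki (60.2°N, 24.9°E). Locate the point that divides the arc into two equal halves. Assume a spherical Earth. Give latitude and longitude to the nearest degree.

Write both endpoints as unit vectors p₁, p₂ with components (cos φ cos λ, cos φ sin λ, sin φ).
The central angle between the endpoints is δ = arccos(p₁·p₂) ≈ 2.386 rad (136.7°).
Interpolate at f = 1/2 with slerp weights a = sin((1−f)δ)/sin δ ≈ 1.356, b = sin(fδ)/sin δ ≈ 1.356.
p = a·p₁ + b·p₂ ≈ (-0.375, 0.826, 0.420); φ = arcsin(p_z) ≈ 24.86°, λ = atan2(p_y, p_x) ≈ 114.42°.

≈ 25°N, 114°E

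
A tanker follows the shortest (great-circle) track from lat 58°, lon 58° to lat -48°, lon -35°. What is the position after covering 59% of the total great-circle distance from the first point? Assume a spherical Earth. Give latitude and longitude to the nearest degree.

From cos δ = sin φ₁ sin φ₂ + cos φ₁ cos φ₂ cos Δλ, the central angle is δ ≈ 2.277 rad (130.4°).
Interpolate at f = 0.59 with slerp weights a = sin((1−f)δ)/sin δ ≈ 1.056, b = sin(fδ)/sin δ ≈ 1.280.
p = a·p₁ + b·p₂ ≈ (0.998, -0.017, -0.056); φ = arcsin(p_z) ≈ -3.20°, λ = atan2(p_y, p_x) ≈ -0.96°.

≈ lat -3°, lon -1°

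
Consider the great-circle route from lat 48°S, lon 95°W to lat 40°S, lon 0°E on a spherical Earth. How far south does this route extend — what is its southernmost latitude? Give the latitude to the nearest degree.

The great circle lies in the plane with unit normal n̂ = (p₁ × p₂)/|p₁ × p₂|.
Here n̂_z ≈ +0.566; the vertex latitude is φ_max = arccos|n̂_z| ≈ 55.5°.
Check via Clairaut: cos φ_max = |cos φ₁| · sin C = cos(48.0°)·sin(122.2°) ≈ 0.566, again giving ≈ 55.5°.

≈ 55°S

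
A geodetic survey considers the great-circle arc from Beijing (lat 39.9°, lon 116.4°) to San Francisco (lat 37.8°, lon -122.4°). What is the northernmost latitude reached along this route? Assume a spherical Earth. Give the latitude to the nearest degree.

≈ 59°

The great circle lies in the plane with unit normal n̂ = (p₁ × p₂)/|p₁ × p₂|.
Here n̂_z ≈ +0.520; the vertex latitude is φ_max = arccos|n̂_z| ≈ 58.7°.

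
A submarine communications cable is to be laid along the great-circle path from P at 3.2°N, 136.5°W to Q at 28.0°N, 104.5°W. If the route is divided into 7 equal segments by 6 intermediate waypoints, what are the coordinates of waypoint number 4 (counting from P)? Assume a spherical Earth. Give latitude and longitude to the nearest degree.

≈ 18°N, 119°W

Write both endpoints as unit vectors p₁, p₂ with components (cos φ cos λ, cos φ sin λ, sin φ).
The central angle between the endpoints is δ = arccos(p₁·p₂) ≈ 0.686 rad (39.3°).
Interpolate at f = 4/7 with slerp weights a = sin((1−f)δ)/sin δ ≈ 0.457, b = sin(fδ)/sin δ ≈ 0.603.
p = a·p₁ + b·p₂ ≈ (-0.465, -0.830, 0.309); φ = arcsin(p_z) ≈ 17.98°, λ = atan2(p_y, p_x) ≈ -119.24°.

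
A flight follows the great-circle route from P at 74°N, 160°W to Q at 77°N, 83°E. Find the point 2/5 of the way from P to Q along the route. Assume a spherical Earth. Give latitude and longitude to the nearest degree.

Convert each endpoint to a unit vector on the sphere (x = cos φ cos λ, y = cos φ sin λ, z = sin φ).
The central angle between the endpoints is δ = arccos(p₁·p₂) ≈ 0.431 rad (24.7°).
Interpolate at f = 2/5 with slerp weights a = sin((1−f)δ)/sin δ ≈ 0.612, b = sin(fδ)/sin δ ≈ 0.411.
p = a·p₁ + b·p₂ ≈ (-0.147, 0.034, 0.989); φ = arcsin(p_z) ≈ 81.31°, λ = atan2(p_y, p_x) ≈ 167.01°.

≈ 81°N, 167°E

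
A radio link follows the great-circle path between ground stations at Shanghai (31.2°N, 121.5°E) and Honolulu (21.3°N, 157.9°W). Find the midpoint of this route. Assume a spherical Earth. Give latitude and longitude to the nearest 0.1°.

≈ 32.9°N, 163.9°E

From cos δ = sin φ₁ sin φ₂ + cos φ₁ cos φ₂ cos Δλ, the central angle is δ ≈ 1.247 rad (71.4°).
Interpolate at f = 1/2 with slerp weights a = sin((1−f)δ)/sin δ ≈ 0.616, b = sin(fδ)/sin δ ≈ 0.616.
p = a·p₁ + b·p₂ ≈ (-0.807, 0.233, 0.543); φ = arcsin(p_z) ≈ 32.87°, λ = atan2(p_y, p_x) ≈ 163.87°.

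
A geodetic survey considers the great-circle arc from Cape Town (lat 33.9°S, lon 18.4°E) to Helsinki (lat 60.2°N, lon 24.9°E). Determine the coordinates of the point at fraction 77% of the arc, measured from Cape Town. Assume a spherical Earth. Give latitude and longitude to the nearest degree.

Write both endpoints as unit vectors p₁, p₂ with components (cos φ cos λ, cos φ sin λ, sin φ).
The central angle between the endpoints is δ = arccos(p₁·p₂) ≈ 1.645 rad (94.3°).
Interpolate at f = 0.77 with slerp weights a = sin((1−f)δ)/sin δ ≈ 0.370, b = sin(fδ)/sin δ ≈ 0.957.
p = a·p₁ + b·p₂ ≈ (0.723, 0.297, 0.624); φ = arcsin(p_z) ≈ 38.58°, λ = atan2(p_y, p_x) ≈ 22.35°.

≈ lat 39°N, lon 22°E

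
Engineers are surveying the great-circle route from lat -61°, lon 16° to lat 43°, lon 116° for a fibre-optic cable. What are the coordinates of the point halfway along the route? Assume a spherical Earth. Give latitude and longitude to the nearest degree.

The haversine formula gives a central angle δ ≈ 2.289 rad (131.2°) between the endpoints.
Interpolate at f = 1/2 with slerp weights a = sin((1−f)δ)/sin δ ≈ 1.209, b = sin(fδ)/sin δ ≈ 1.209.
p = a·p₁ + b·p₂ ≈ (0.176, 0.956, -0.233); φ = arcsin(p_z) ≈ -13.47°, λ = atan2(p_y, p_x) ≈ 79.58°.

≈ lat -13°, lon 80°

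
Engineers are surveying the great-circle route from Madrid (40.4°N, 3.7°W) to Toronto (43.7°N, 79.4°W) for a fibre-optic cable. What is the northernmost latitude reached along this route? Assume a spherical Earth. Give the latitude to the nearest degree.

≈ 49°N

The great circle lies in the plane with unit normal n̂ = (p₁ × p₂)/|p₁ × p₂|.
Here n̂_z ≈ -0.657; the vertex latitude is φ_max = arccos|n̂_z| ≈ 48.9°.
Check via Clairaut: cos φ_max = |cos φ₁| · sin C = cos(40.4°)·sin(59.6°) ≈ 0.657, again giving ≈ 48.9°.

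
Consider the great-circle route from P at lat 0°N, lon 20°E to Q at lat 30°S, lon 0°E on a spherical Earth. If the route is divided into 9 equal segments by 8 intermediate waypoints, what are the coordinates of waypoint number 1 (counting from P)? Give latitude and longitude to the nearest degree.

Convert each endpoint to a unit vector on the sphere (x = cos φ cos λ, y = cos φ sin λ, z = sin φ).
The central angle between the endpoints is δ = arccos(p₁·p₂) ≈ 0.620 rad (35.5°).
Interpolate at f = 1/9 with slerp weights a = sin((1−f)δ)/sin δ ≈ 0.901, b = sin(fδ)/sin δ ≈ 0.118.
p = a·p₁ + b·p₂ ≈ (0.949, 0.308, -0.059); φ = arcsin(p_z) ≈ -3.40°, λ = atan2(p_y, p_x) ≈ 17.99°.

≈ lat 3°S, lon 18°E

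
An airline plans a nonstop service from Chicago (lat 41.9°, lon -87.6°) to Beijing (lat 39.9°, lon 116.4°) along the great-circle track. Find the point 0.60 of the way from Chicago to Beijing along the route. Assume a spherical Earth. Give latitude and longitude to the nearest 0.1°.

The haversine formula gives a central angle δ ≈ 1.664 rad (95.4°) between the endpoints.
Interpolate at f = 0.60 with slerp weights a = sin((1−f)δ)/sin δ ≈ 0.620, b = sin(fδ)/sin δ ≈ 0.844.
p = a·p₁ + b·p₂ ≈ (-0.269, 0.119, 0.956); φ = arcsin(p_z) ≈ 72.91°, λ = atan2(p_y, p_x) ≈ 156.13°.

≈ lat 72.9°, lon 156.1°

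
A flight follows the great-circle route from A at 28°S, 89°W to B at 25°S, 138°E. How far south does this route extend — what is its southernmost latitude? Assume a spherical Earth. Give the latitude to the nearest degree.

≈ 51°S

The great circle lies in the plane with unit normal n̂ = (p₁ × p₂)/|p₁ × p₂|.
Here n̂_z ≈ -0.624; the vertex latitude is φ_max = arccos|n̂_z| ≈ 51.4°.
Check via Clairaut: cos φ_max = |cos φ₁| · sin C = cos(28.0°)·sin(135.0°) ≈ 0.624, again giving ≈ 51.4°.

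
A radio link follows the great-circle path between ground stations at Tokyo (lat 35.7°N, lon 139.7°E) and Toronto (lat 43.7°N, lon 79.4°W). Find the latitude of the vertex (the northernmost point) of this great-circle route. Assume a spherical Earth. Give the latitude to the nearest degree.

≈ 68°N

The great circle lies in the plane with unit normal n̂ = (p₁ × p₂)/|p₁ × p₂|.
Here n̂_z ≈ +0.371; the vertex latitude is φ_max = arccos|n̂_z| ≈ 68.2°.
Check via Clairaut: cos φ_max = |cos φ₁| · sin C = cos(35.7°)·sin(27.2°) ≈ 0.371, again giving ≈ 68.2°.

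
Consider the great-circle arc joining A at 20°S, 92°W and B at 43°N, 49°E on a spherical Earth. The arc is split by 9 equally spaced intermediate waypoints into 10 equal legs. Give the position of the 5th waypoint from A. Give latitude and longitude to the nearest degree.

Write both endpoints as unit vectors p₁, p₂ with components (cos φ cos λ, cos φ sin λ, sin φ).
The central angle between the endpoints is δ = arccos(p₁·p₂) ≈ 2.445 rad (140.1°).
Interpolate at f = 5/10 with slerp weights a = sin((1−f)δ)/sin δ ≈ 1.466, b = sin(fδ)/sin δ ≈ 1.466.
p = a·p₁ + b·p₂ ≈ (0.655, -0.568, 0.498); φ = arcsin(p_z) ≈ 29.89°, λ = atan2(p_y, p_x) ≈ -40.90°.

≈ 30°N, 41°W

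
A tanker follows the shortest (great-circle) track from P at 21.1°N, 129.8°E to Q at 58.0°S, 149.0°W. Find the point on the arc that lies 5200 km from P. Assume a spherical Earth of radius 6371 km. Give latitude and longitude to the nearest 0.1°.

≈ 19.0°S, 154.3°E

Write both endpoints as unit vectors p₁, p₂ with components (cos φ cos λ, cos φ sin λ, sin φ).
The central angle between the endpoints is δ = arccos(p₁·p₂) ≈ 1.803 rad (103.3°). The total great-circle distance is δ·R ≈ 1.803 × 6371 ≈ 11484 km, so the target fraction is f = 5200/11484 ≈ 0.453.
Interpolate at f ≈ 0.453 with slerp weights a = sin((1−f)δ)/sin δ ≈ 0.857, b = sin(fδ)/sin δ ≈ 0.749.
p = a·p₁ + b·p₂ ≈ (-0.852, 0.410, -0.326); φ = arcsin(p_z) ≈ -19.05°, λ = atan2(p_y, p_x) ≈ 154.30°.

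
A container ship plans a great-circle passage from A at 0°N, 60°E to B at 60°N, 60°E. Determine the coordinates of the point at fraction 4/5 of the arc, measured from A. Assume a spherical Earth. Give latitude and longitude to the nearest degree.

≈ 48°N, 60°E

Write both endpoints as unit vectors p₁, p₂ with components (cos φ cos λ, cos φ sin λ, sin φ).
The central angle between the endpoints is δ = arccos(p₁·p₂) ≈ 1.047 rad (60.0°).
Interpolate at f = 4/5 with slerp weights a = sin((1−f)δ)/sin δ ≈ 0.240, b = sin(fδ)/sin δ ≈ 0.858.
p = a·p₁ + b·p₂ ≈ (0.335, 0.579, 0.743); φ = arcsin(p_z) ≈ 48.00°, λ = atan2(p_y, p_x) ≈ 60.00°.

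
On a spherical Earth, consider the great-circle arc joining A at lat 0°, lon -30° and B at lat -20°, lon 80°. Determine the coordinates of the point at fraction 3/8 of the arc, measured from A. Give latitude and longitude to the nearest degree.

≈ lat -14°, lon 9°

The haversine formula gives a central angle δ ≈ 1.898 rad (108.7°) between the endpoints.
Interpolate at f = 3/8 with slerp weights a = sin((1−f)δ)/sin δ ≈ 0.979, b = sin(fδ)/sin δ ≈ 0.690.
p = a·p₁ + b·p₂ ≈ (0.960, 0.149, -0.236); φ = arcsin(p_z) ≈ -13.65°, λ = atan2(p_y, p_x) ≈ 8.81°.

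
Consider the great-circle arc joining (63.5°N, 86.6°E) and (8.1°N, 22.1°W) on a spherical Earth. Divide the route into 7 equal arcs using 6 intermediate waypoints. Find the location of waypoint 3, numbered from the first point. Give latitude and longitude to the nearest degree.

≈ (52°N, 11°E)

Convert each endpoint to a unit vector on the sphere (x = cos φ cos λ, y = cos φ sin λ, z = sin φ).
The central angle between the endpoints is δ = arccos(p₁·p₂) ≈ 1.586 rad (90.9°).
Interpolate at f = 3/7 with slerp weights a = sin((1−f)δ)/sin δ ≈ 0.787, b = sin(fδ)/sin δ ≈ 0.629.
p = a·p₁ + b·p₂ ≈ (0.598, 0.117, 0.793); φ = arcsin(p_z) ≈ 52.49°, λ = atan2(p_y, p_x) ≈ 11.03°.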